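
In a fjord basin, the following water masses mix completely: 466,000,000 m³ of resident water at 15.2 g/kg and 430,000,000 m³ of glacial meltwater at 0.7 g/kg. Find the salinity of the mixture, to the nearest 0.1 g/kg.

8.2 g/kg

Salt balance:
salt = 466,000,000×15.2 + 430,000,000×0.7 = 7,083,200,000 + 301,000,000 = 7,384,200,000
volume = 466,000,000 + 430,000,000 = 896,000,000 m³
S = 7,384,200,000 / 896,000,000 = 8.241 g/kg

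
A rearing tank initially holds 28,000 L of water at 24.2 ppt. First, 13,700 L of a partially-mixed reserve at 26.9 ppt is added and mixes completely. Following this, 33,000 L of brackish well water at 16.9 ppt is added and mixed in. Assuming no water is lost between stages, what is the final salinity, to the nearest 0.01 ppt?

Salt balance:
Initial salt = 28,000×24.2 = 677,600
After stage 1: salt = 677,600 + 13,700×26.9 = 1,046,130; volume = 41,700 L; S = 25.087 ppt
After stage 2: salt = 1,046,130 + 33,000×16.9 = 1,603,830; volume = 74,700 L
S = 1,603,830 / 74,700 = 21.4703 ppt

21.47 ppt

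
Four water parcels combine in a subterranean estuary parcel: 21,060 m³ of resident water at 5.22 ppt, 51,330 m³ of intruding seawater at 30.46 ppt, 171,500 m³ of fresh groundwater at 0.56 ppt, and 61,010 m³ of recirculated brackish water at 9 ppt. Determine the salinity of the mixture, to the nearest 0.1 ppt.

7.6 ppt

Total salt / total volume:
salt = 21,060×5.22 + 51,330×30.46 + 171,500×0.56 + 61,010×9 = 109,933.2 + 1,563,511.8 + 96,040 + 549,090 = 2,318,575
volume = 21,060 + 51,330 + 171,500 + 61,010 = 304,900 m³
S = 2,318,575 / 304,900 = 7.604 ppt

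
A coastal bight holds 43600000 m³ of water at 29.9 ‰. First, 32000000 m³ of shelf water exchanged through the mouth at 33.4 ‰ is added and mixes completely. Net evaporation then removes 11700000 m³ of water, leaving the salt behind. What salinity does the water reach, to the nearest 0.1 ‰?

37.1 ‰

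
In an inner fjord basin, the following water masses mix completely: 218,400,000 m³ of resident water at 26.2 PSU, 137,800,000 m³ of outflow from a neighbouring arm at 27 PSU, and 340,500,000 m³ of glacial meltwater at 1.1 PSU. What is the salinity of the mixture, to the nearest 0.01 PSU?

14.09 PSU

By conservation of dissolved salt,
salt = 218,400,000×26.2 + 137,800,000×27 + 340,500,000×1.1 = 5,722,080,000 + 3,720,600,000 + 374,550,000 = 9,817,230,000
volume = 218,400,000 + 137,800,000 + 340,500,000 = 696,700,000 m³
S = 9,817,230,000 / 696,700,000 = 14.091 PSU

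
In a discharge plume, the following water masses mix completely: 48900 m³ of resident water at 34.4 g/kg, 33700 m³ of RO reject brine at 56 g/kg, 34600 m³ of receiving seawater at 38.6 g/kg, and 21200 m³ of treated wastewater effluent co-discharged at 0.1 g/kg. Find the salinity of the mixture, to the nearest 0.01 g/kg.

Salt balance:
salt = 48,900×34.4 + 33,700×56 + 34,600×38.6 + 21,200×0.1 = 1,682,160 + 1,887,200 + 1,335,560 + 2,120 = 4,907,040
volume = 48,900 + 33,700 + 34,600 + 21,200 = 138,400 m³
S = 4,907,040 / 138,400 = 35.4555 g/kg

35.46 g/kg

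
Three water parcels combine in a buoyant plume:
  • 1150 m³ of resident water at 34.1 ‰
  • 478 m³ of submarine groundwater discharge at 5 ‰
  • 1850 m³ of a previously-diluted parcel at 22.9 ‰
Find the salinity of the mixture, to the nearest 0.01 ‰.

Conserving salt mass:
salt = 1,150×34.1 + 478×5 + 1,850×22.9 = 39,215 + 2,390 + 42,365 = 83,970
volume = 1,150 + 478 + 1,850 = 3,478 m³
S = 83,970 / 3,478 = 24.1432 ‰

24.14 ‰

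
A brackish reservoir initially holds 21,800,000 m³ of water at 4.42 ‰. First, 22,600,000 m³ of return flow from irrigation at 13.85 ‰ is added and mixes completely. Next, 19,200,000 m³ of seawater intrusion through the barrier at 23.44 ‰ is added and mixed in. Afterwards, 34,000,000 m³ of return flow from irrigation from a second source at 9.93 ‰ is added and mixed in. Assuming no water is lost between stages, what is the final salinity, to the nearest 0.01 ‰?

12.26 ‰

Salt balance:
Initial salt = 21,800,000×4.42 = 96,356,000
After stage 1: salt = 96,356,000 + 22,600,000×13.85 = 409,366,000; volume = 44,400,000 m³; S = 9.22 ‰
After stage 2: salt = 409,366,000 + 19,200,000×23.44 = 859,414,000; volume = 63,600,000 m³; S = 13.513 ‰
After stage 3: salt = 859,414,000 + 34,000,000×9.93 = 1,197,034,000; volume = 97,600,000 m³
S = 1,197,034,000 / 97,600,000 = 12.2647 ‰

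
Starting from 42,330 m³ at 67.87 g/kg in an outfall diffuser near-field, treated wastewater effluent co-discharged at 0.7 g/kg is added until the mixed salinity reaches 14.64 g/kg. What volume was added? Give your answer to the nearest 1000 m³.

162000 m³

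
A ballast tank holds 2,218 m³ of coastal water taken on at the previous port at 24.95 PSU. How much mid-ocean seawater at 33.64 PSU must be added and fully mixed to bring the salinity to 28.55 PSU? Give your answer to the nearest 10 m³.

1570 m³

Salt balance: 2,218×24.95 + V×33.64 = (2,218+V)×28.55
55,339.1 + 33.64V = 63,323.9 + 28.55V
7,984.8 = 5.09V
V = 1,568.72 m³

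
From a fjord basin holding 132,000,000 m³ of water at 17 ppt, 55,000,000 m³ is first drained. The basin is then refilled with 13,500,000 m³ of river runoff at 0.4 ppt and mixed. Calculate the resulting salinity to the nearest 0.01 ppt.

14.52 ppt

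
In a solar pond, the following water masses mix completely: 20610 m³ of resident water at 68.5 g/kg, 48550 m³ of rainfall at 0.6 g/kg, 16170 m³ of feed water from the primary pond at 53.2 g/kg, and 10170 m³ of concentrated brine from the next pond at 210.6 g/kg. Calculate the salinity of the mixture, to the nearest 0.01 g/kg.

Total salt / total volume:
salt = 20,610×68.5 + 48,550×0.6 + 16,170×53.2 + 10,170×210.6 = 1,411,785 + 29,130 + 860,244 + 2,141,802 = 4,442,961
volume = 20,610 + 48,550 + 16,170 + 10,170 = 95,500 m³
S = 4,442,961 / 95,500 = 46.5232 g/kg

46.52 g/kg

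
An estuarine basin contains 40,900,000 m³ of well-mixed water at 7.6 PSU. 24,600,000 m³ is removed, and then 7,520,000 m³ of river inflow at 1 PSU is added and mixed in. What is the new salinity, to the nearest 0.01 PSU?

Remaining after removal: 16,300,000 m³ at 7.6 PSU (salt = 123,880,000)
After addition: salt = 123,880,000 + 7,520,000×1 = 131,400,000; volume = 23,820,000 m³
S = 131,400,000 / 23,820,000 = 5.5164 PSU

5.52 PSU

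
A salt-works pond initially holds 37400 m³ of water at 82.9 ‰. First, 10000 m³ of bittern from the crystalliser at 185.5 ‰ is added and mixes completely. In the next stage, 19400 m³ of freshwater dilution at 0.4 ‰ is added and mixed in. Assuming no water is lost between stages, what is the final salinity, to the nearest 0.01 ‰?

Mass of salt is conserved:
Initial salt = 37,400×82.9 = 3,100,460
After stage 1: salt = 3,100,460 + 10,000×185.5 = 4,955,460; volume = 47,400 m³; S = 104.546 ‰
After stage 2: salt = 4,955,460 + 19,400×0.4 = 4,963,220; volume = 66,800 m³
S = 4,963,220 / 66,800 = 74.2997 ‰

74.30 ‰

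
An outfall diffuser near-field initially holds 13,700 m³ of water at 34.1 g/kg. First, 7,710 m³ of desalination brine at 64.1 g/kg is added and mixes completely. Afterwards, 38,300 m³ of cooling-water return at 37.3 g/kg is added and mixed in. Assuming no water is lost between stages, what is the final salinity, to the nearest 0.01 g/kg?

By conservation of dissolved salt,
Initial salt = 13,700×34.1 = 467,170
After stage 1: salt = 467,170 + 7,710×64.1 = 961,381; volume = 21,410 m³; S = 44.903 g/kg
After stage 2: salt = 961,381 + 38,300×37.3 = 2,389,971; volume = 59,710 m³
S = 2,389,971 / 59,710 = 40.0263 g/kg

40.03 g/kg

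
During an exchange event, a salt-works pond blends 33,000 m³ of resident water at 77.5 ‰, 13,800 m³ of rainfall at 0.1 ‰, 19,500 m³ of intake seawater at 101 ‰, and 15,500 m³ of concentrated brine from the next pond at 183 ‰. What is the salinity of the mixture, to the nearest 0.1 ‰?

90.0 ‰

Conserving salt mass:
salt = 33,000×77.5 + 13,800×0.1 + 19,500×101 + 15,500×183 = 2,557,500 + 1,380 + 1,969,500 + 2,836,500 = 7,364,880
volume = 33,000 + 13,800 + 19,500 + 15,500 = 81,800 m³
S = 7,364,880 / 81,800 = 90.035 ‰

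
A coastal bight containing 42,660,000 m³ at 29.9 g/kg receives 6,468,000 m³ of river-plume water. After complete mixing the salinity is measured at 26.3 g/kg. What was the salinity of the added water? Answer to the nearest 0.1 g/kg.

2.6 g/kg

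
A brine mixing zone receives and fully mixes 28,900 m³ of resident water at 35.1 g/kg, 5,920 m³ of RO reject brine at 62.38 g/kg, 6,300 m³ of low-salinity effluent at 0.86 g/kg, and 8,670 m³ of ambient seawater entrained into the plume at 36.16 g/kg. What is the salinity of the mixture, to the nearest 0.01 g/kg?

34.20 g/kg

By conservation of dissolved salt,
salt = 28,900×35.1 + 5,920×62.38 + 6,300×0.86 + 8,670×36.16 = 1,014,390 + 369,289.6 + 5,418 + 313,507.2 = 1,702,604.8
volume = 28,900 + 5,920 + 6,300 + 8,670 = 49,790 m³
S = 1,702,604.8 / 49,790 = 34.1957 g/kg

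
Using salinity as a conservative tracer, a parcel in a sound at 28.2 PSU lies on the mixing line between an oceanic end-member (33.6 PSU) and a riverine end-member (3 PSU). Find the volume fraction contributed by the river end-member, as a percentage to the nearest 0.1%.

17.6%

Let f be the freshwater fraction. Salt balance per unit volume:
f×3 + (1−f)×33.6 = 28.2
f = (33.6 − 28.2) / (33.6 − 3) = 5.4/30.6 = 0.1765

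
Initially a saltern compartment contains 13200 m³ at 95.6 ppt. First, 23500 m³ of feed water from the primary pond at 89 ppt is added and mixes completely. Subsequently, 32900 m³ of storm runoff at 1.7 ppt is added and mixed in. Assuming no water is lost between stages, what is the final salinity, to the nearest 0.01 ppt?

Total salt / total volume:
Initial salt = 13,200×95.6 = 1,261,920
After stage 1: salt = 1,261,920 + 23,500×89 = 3,353,420; volume = 36,700 m³; S = 91.374 ppt
After stage 2: salt = 3,353,420 + 32,900×1.7 = 3,409,350; volume = 69,600 m³
S = 3,409,350 / 69,600 = 48.9849 ppt

48.98 ppt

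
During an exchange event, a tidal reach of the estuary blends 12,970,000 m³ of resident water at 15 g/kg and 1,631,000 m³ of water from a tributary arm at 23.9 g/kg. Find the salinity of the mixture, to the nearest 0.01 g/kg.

Weighted by volume,
salt = 12,970,000×15 + 1,631,000×23.9 = 194,550,000 + 38,980,900 = 233,530,900
volume = 12,970,000 + 1,631,000 = 14,601,000 m³
S = 233,530,900 / 14,601,000 = 15.9942 g/kg

15.99 g/kg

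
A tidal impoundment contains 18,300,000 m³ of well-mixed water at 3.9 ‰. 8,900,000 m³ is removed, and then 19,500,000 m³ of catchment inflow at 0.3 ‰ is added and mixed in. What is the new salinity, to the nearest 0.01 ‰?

Remaining after removal: 9,400,000 m³ at 3.9 ‰ (salt = 36,660,000)
After addition: salt = 36,660,000 + 19,500,000×0.3 = 42,510,000; volume = 28,900,000 m³
S = 42,510,000 / 28,900,000 = 1.4709 ‰

1.47 ‰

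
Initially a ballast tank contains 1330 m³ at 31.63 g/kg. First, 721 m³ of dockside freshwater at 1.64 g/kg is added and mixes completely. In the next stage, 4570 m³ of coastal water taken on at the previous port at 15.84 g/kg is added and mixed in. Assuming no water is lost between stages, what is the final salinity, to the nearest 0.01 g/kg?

Total salt / total volume:
Initial salt = 1,330×31.63 = 42,067.9
After stage 1: salt = 42,067.9 + 721×1.64 = 43,250.34; volume = 2,051 m³; S = 21.087 g/kg
After stage 2: salt = 43,250.34 + 4,570×15.84 = 115,639.14; volume = 6,621 m³
S = 115,639.14 / 6,621 = 17.4655 g/kg

17.47 g/kg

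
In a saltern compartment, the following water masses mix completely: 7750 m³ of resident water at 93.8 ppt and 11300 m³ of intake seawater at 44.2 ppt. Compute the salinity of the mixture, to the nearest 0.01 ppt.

64.38 ppt

Mass of salt is conserved:
salt = 7,750×93.8 + 11,300×44.2 = 726,950 + 499,460 = 1,226,410
volume = 7,750 + 11,300 = 19,050 m³
S = 1,226,410 / 19,050 = 64.3785 ppt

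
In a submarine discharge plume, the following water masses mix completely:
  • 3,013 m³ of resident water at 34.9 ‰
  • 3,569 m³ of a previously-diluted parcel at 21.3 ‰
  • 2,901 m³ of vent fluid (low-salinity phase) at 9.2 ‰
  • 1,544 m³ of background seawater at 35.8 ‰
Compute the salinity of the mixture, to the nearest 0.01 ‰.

23.86 ‰

Total salt / total volume:
salt = 3,013×34.9 + 3,569×21.3 + 2,901×9.2 + 1,544×35.8 = 105,153.7 + 76,019.7 + 26,689.2 + 55,275.2 = 263,137.8
volume = 3,013 + 3,569 + 2,901 + 1,544 = 11,027 m³
S = 263,137.8 / 11,027 = 23.863 ‰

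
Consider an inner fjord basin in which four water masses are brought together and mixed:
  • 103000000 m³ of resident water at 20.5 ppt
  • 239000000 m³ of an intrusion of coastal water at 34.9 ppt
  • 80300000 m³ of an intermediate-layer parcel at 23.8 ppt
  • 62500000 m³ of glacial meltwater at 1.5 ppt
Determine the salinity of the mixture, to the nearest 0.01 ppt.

Weighted by volume,
salt = 103,000,000×20.5 + 239,000,000×34.9 + 80,300,000×23.8 + 62,500,000×1.5 = 2,111,500,000 + 8,341,100,000 + 1,911,140,000 + 93,750,000 = 12,457,490,000
volume = 103,000,000 + 239,000,000 + 80,300,000 + 62,500,000 = 484,800,000 m³
S = 12,457,490,000 / 484,800,000 = 25.6961 ppt

25.70 ppt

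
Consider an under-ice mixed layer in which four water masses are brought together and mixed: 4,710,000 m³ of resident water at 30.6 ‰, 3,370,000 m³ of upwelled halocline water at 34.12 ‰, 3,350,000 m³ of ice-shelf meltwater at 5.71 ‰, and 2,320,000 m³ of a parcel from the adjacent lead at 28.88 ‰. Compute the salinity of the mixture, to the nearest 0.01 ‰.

25.11 ‰

By conservation of dissolved salt,
salt = 4,710,000×30.6 + 3,370,000×34.12 + 3,350,000×5.71 + 2,320,000×28.88 = 144,126,000 + 114,984,400 + 19,128,500 + 67,001,600 = 345,240,500
volume = 4,710,000 + 3,370,000 + 3,350,000 + 2,320,000 = 13,750,000 m³
S = 345,240,500 / 13,750,000 = 25.1084 ‰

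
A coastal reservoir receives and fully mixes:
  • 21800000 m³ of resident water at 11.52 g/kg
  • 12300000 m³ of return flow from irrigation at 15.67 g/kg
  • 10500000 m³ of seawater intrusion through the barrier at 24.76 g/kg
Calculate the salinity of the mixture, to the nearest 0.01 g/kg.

Conserving salt mass:
salt = 21,800,000×11.52 + 12,300,000×15.67 + 10,500,000×24.76 = 251,136,000 + 192,741,000 + 259,980,000 = 703,857,000
volume = 21,800,000 + 12,300,000 + 10,500,000 = 44,600,000 m³
S = 703,857,000 / 44,600,000 = 15.7815 g/kg

15.78 g/kg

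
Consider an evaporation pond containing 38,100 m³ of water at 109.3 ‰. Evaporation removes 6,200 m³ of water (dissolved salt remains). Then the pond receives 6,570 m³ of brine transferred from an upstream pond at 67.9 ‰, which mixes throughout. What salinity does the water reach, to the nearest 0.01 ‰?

119.84 ‰

After evaporation: salt = 38,100×109.3 = 4,164,330; volume = 38,100 − 6,200 = 31,900 m³
After mixing: salt = 4,164,330 + 6,570×67.9 = 4,610,433; volume = 31,900 + 6,570 = 38,470 m³
S = 4,610,433 / 38,470 = 119.8449 ‰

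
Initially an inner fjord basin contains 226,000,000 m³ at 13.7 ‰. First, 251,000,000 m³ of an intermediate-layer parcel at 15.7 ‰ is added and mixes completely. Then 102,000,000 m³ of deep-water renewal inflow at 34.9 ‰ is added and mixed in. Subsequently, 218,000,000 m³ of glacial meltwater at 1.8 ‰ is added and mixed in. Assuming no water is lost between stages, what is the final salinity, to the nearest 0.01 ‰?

Weighted by volume,
Initial salt = 226,000,000×13.7 = 3,096,200,000
After stage 1: salt = 3,096,200,000 + 251,000,000×15.7 = 7,036,900,000; volume = 477,000,000 m³; S = 14.752 ‰
After stage 2: salt = 7,036,900,000 + 102,000,000×34.9 = 10,596,700,000; volume = 579,000,000 m³; S = 18.302 ‰
After stage 3: salt = 10,596,700,000 + 218,000,000×1.8 = 10,989,100,000; volume = 797,000,000 m³
S = 10,989,100,000 / 797,000,000 = 13.7881 ‰

13.79 ‰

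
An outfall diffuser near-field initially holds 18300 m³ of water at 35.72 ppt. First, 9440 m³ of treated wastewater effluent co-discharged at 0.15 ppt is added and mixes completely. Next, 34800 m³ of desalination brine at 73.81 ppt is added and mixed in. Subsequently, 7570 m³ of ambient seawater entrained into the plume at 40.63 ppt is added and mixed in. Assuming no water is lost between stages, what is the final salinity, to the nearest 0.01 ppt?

Mass of salt is conserved:
Initial salt = 18,300×35.72 = 653,676
After stage 1: salt = 653,676 + 9,440×0.15 = 655,092; volume = 27,740 m³; S = 23.615 ppt
After stage 2: salt = 655,092 + 34,800×73.81 = 3,223,680; volume = 62,540 m³; S = 51.546 ppt
After stage 3: salt = 3,223,680 + 7,570×40.63 = 3,531,249.1; volume = 70,110 m³
S = 3,531,249.1 / 70,110 = 50.3673 ppt

50.37 ppt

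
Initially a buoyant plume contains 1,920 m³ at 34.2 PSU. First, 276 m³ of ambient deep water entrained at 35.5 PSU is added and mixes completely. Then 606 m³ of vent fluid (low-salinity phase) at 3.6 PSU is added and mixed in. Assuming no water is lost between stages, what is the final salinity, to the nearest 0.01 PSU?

27.71 PSU

Salt balance:
Initial salt = 1,920×34.2 = 65,664
After stage 1: salt = 65,664 + 276×35.5 = 75,462; volume = 2,196 m³; S = 34.363 PSU
After stage 2: salt = 75,462 + 606×3.6 = 77,643.6; volume = 2,802 m³
S = 77,643.6 / 2,802 = 27.7101 PSU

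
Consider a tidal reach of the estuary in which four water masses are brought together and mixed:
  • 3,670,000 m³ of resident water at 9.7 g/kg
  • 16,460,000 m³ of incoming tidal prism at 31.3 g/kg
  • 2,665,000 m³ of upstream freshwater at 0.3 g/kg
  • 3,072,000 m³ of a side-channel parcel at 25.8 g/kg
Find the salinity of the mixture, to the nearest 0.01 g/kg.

24.39 g/kg

Salt balance:
salt = 3,670,000×9.7 + 16,460,000×31.3 + 2,665,000×0.3 + 3,072,000×25.8 = 35,599,000 + 515,198,000 + 799,500 + 79,257,600 = 630,854,100
volume = 3,670,000 + 16,460,000 + 2,665,000 + 3,072,000 = 25,867,000 m³
S = 630,854,100 / 25,867,000 = 24.3884 g/kg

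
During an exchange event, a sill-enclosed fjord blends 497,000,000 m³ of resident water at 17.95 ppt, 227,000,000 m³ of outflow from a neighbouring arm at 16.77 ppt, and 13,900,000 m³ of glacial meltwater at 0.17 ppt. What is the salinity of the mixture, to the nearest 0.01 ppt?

17.25 ppt

Weighted by volume,
salt = 497,000,000×17.95 + 227,000,000×16.77 + 13,900,000×0.17 = 8,921,150,000 + 3,806,790,000 + 2,363,000 = 12,730,303,000
volume = 497,000,000 + 227,000,000 + 13,900,000 = 737,900,000 m³
S = 12,730,303,000 / 737,900,000 = 17.2521 ppt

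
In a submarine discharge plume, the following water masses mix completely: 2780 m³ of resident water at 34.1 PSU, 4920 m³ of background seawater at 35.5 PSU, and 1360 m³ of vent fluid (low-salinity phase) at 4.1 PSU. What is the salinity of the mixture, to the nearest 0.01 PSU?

30.36 PSU

Weighted by volume,
salt = 2,780×34.1 + 4,920×35.5 + 1,360×4.1 = 94,798 + 174,660 + 5,576 = 275,034
volume = 2,780 + 4,920 + 1,360 = 9,060 m³
S = 275,034 / 9,060 = 30.357 PSU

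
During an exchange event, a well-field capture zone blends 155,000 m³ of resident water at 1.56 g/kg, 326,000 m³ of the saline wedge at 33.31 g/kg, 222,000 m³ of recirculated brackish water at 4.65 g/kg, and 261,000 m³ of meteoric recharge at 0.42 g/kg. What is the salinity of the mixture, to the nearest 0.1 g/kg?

Total salt / total volume:
salt = 155,000×1.56 + 326,000×33.31 + 222,000×4.65 + 261,000×0.42 = 241,800 + 10,859,060 + 1,032,300 + 109,620 = 12,242,780
volume = 155,000 + 326,000 + 222,000 + 261,000 = 964,000 m³
S = 12,242,780 / 964,000 = 12.7 g/kg

12.7 g/kg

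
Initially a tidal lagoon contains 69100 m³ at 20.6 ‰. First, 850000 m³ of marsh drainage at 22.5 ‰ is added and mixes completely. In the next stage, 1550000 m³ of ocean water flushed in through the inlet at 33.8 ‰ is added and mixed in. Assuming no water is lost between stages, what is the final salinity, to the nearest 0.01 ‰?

29.54 ‰

Salt balance:
Initial salt = 69,100×20.6 = 1,423,460
After stage 1: salt = 1,423,460 + 850,000×22.5 = 20,548,460; volume = 919,100 m³; S = 22.357 ‰
After stage 2: salt = 20,548,460 + 1,550,000×33.8 = 72,938,460; volume = 2,469,100 m³
S = 72,938,460 / 2,469,100 = 29.5405 ‰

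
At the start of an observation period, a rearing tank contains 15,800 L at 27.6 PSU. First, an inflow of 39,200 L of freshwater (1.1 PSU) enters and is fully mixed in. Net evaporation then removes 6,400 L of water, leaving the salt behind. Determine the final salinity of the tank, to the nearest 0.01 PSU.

9.86 PSU

After mixing: salt = 15,800×27.6 + 39,200×1.1 = 479,200; volume = 55,000 L
After evaporation: salt unchanged = 479,200; volume = 55,000 − 6,400 = 48,600 L
S = 479,200 / 48,600 = 9.8601 PSU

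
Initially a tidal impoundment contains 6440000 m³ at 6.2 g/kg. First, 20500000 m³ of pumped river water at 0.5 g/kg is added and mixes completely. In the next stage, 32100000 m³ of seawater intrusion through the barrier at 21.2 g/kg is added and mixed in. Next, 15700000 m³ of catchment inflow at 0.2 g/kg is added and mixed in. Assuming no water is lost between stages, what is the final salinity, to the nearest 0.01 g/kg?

9.82 g/kg

Conserving salt mass:
Initial salt = 6,440,000×6.2 = 39,928,000
After stage 1: salt = 39,928,000 + 20,500,000×0.5 = 50,178,000; volume = 26,940,000 m³; S = 1.863 g/kg
After stage 2: salt = 50,178,000 + 32,100,000×21.2 = 730,698,000; volume = 59,040,000 m³; S = 12.376 g/kg
After stage 3: salt = 730,698,000 + 15,700,000×0.2 = 733,838,000; volume = 74,740,000 m³
S = 733,838,000 / 74,740,000 = 9.8185 g/kg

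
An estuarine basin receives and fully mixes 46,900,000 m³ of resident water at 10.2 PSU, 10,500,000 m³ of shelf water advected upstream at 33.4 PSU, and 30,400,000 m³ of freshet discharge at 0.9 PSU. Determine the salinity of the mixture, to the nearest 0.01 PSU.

Mass of salt is conserved:
salt = 46,900,000×10.2 + 10,500,000×33.4 + 30,400,000×0.9 = 478,380,000 + 350,700,000 + 27,360,000 = 856,440,000
volume = 46,900,000 + 10,500,000 + 30,400,000 = 87,800,000 m³
S = 856,440,000 / 87,800,000 = 9.7544 PSU

9.75 PSU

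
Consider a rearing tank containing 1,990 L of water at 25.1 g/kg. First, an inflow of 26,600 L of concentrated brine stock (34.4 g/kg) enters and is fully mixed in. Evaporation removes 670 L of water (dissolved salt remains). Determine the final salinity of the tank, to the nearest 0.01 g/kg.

After mixing: salt = 1,990×25.1 + 26,600×34.4 = 964,989; volume = 28,590 L
After evaporation: salt unchanged = 964,989; volume = 28,590 − 670 = 27,920 L
S = 964,989 / 27,920 = 34.5626 g/kg

34.56 g/kg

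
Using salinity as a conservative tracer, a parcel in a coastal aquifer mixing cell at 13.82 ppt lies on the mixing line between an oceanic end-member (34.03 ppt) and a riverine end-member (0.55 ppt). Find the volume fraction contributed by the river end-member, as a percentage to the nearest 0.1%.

Let f be the freshwater fraction. Salt balance per unit volume:
f×0.55 + (1−f)×34.03 = 13.82
f = (34.03 − 13.82) / (34.03 − 0.55) = 20.21/33.48 = 0.6036

60.4%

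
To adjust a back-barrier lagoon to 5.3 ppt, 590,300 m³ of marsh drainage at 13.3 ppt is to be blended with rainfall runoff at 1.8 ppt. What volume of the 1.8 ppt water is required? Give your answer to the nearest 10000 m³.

Salt balance: 590,300×13.3 + V×1.8 = (590,300+V)×5.3
7,850,990 + 1.8V = 3,128,590 + 5.3V
4,722,400 = 3.5V
V = 1,349,257.14 m³

1350000 m³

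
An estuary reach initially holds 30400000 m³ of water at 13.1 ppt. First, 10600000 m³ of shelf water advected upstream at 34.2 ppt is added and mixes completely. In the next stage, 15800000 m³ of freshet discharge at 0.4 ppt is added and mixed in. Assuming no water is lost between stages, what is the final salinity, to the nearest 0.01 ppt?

Weighted by volume,
Initial salt = 30,400,000×13.1 = 398,240,000
After stage 1: salt = 398,240,000 + 10,600,000×34.2 = 760,760,000; volume = 41,000,000 m³; S = 18.555 ppt
After stage 2: salt = 760,760,000 + 15,800,000×0.4 = 767,080,000; volume = 56,800,000 m³
S = 767,080,000 / 56,800,000 = 13.5049 ppt

13.50 ppt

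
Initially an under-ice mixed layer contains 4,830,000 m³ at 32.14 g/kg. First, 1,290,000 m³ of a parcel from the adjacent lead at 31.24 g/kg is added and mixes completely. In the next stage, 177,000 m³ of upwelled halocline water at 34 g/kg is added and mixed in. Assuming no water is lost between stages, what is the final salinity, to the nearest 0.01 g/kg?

32.01 g/kg

Mass of salt is conserved:
Initial salt = 4,830,000×32.14 = 155,236,200
After stage 1: salt = 155,236,200 + 1,290,000×31.24 = 195,535,800; volume = 6,120,000 m³; S = 31.95 g/kg
After stage 2: salt = 195,535,800 + 177,000×34 = 201,553,800; volume = 6,297,000 m³
S = 201,553,800 / 6,297,000 = 32.0079 g/kg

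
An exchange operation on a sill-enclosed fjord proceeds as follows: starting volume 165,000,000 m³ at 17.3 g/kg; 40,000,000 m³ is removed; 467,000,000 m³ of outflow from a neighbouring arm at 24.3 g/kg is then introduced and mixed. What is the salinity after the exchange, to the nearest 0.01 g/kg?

Remaining after removal: 125,000,000 m³ at 17.3 g/kg (salt = 2,162,500,000)
After addition: salt = 2,162,500,000 + 467,000,000×24.3 = 13,510,600,000; volume = 592,000,000 m³
S = 13,510,600,000 / 592,000,000 = 22.822 g/kg

22.82 g/kg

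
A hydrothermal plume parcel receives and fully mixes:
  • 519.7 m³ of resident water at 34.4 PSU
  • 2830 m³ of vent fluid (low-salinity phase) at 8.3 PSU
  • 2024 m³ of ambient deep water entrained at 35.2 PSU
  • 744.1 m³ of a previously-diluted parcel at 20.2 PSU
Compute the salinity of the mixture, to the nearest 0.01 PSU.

Conserving salt mass:
salt = 519.7×34.4 + 2,830×8.3 + 2,024×35.2 + 744.1×20.2 = 17,877.68 + 23,489 + 71,244.8 + 15,030.82 = 127,642.3
volume = 519.7 + 2,830 + 2,024 + 744.1 = 6,117.8 m³
S = 127,642.3 / 6,117.8 = 20.8641 PSU

20.86 PSU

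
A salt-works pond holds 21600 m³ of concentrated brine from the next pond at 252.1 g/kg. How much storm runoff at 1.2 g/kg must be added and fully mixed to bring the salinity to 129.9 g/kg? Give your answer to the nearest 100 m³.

20500 m³

Salt balance: 21,600×252.1 + V×1.2 = (21,600+V)×129.9
5,445,360 + 1.2V = 2,805,840 + 129.9V
2,639,520 = 128.7V
V = 20,509.09 m³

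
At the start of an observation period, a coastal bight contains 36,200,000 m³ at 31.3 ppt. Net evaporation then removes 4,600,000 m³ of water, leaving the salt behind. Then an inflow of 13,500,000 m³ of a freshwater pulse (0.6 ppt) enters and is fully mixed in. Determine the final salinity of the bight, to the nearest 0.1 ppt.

25.3 ppt

After evaporation: salt = 36,200,000×31.3 = 1,133,060,000; volume = 36,200,000 − 4,600,000 = 31,600,000 m³
After mixing: salt = 1,133,060,000 + 13,500,000×0.6 = 1,141,160,000; volume = 31,600,000 + 13,500,000 = 45,100,000 m³
S = 1,141,160,000 / 45,100,000 = 25.3029 ppt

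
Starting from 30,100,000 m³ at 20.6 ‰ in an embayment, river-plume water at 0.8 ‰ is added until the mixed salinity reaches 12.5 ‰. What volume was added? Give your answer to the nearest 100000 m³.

20800000 m³

Salt balance: 30,100,000×20.6 + V×0.8 = (30,100,000+V)×12.5
620,060,000 + 0.8V = 376,250,000 + 12.5V
243,810,000 = 11.7V
V = 20,838,461.54 m³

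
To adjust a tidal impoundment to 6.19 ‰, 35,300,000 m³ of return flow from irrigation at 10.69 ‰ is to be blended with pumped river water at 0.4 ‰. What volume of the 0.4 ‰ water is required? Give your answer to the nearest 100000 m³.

27400000 m³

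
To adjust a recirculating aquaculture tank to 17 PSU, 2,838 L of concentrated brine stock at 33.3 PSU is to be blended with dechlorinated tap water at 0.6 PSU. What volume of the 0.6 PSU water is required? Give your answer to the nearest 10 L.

Salt balance: 2,838×33.3 + V×0.6 = (2,838+V)×17
94,505.4 + 0.6V = 48,246 + 17V
46,259.4 = 16.4V
V = 2,820.7 L

2820 L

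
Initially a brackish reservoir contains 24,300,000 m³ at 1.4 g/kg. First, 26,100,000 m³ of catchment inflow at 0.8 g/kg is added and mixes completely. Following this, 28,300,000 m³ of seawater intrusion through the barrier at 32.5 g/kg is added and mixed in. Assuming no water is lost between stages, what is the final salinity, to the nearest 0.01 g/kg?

12.38 g/kg

Weighted by volume,
Initial salt = 24,300,000×1.4 = 34,020,000
After stage 1: salt = 34,020,000 + 26,100,000×0.8 = 54,900,000; volume = 50,400,000 m³; S = 1.089 g/kg
After stage 2: salt = 54,900,000 + 28,300,000×32.5 = 974,650,000; volume = 78,700,000 m³
S = 974,650,000 / 78,700,000 = 12.3844 g/kg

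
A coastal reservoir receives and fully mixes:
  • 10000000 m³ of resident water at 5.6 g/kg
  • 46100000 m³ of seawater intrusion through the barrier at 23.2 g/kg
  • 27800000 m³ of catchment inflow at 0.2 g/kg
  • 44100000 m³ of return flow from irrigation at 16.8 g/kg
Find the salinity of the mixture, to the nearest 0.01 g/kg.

Weighted by volume,
salt = 10,000,000×5.6 + 46,100,000×23.2 + 27,800,000×0.2 + 44,100,000×16.8 = 56,000,000 + 1,069,520,000 + 5,560,000 + 740,880,000 = 1,871,960,000
volume = 10,000,000 + 46,100,000 + 27,800,000 + 44,100,000 = 128,000,000 m³
S = 1,871,960,000 / 128,000,000 = 14.6247 g/kg

14.62 g/kg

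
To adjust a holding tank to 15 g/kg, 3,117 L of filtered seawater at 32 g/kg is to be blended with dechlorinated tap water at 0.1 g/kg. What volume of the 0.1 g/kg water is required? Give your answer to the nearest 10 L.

3560 L

Salt balance: 3,117×32 + V×0.1 = (3,117+V)×15
99,744 + 0.1V = 46,755 + 15V
52,989 = 14.9V
V = 3,556.31 L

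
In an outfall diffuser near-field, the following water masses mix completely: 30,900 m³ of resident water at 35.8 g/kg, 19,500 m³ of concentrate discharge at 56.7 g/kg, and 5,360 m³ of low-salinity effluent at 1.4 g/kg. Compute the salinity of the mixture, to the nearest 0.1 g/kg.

39.8 g/kg

Conserving salt mass:
salt = 30,900×35.8 + 19,500×56.7 + 5,360×1.4 = 1,106,220 + 1,105,650 + 7,504 = 2,219,374
volume = 30,900 + 19,500 + 5,360 = 55,760 m³
S = 2,219,374 / 55,760 = 39.802 g/kg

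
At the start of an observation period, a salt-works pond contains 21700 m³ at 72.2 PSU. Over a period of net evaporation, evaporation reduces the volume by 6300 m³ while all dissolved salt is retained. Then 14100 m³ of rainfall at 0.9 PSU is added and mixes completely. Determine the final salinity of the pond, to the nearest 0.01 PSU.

After evaporation: salt = 21,700×72.2 = 1,566,740; volume = 21,700 − 6,300 = 15,400 m³
After mixing: salt = 1,566,740 + 14,100×0.9 = 1,579,430; volume = 15,400 + 14,100 = 29,500 m³
S = 1,579,430 / 29,500 = 53.54 PSU

53.54 PSU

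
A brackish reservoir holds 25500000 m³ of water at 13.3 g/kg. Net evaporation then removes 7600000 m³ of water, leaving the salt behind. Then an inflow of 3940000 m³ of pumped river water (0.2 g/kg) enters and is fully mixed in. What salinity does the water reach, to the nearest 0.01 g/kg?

15.56 g/kg

After evaporation: salt = 25,500,000×13.3 = 339,150,000; volume = 25,500,000 − 7,600,000 = 17,900,000 m³
After mixing: salt = 339,150,000 + 3,940,000×0.2 = 339,938,000; volume = 17,900,000 + 3,940,000 = 21,840,000 m³
S = 339,938,000 / 21,840,000 = 15.5649 g/kg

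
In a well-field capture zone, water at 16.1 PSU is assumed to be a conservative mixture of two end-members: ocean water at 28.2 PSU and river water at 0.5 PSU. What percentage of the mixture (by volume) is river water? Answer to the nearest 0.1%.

Let f be the freshwater fraction. Salt balance per unit volume:
f×0.5 + (1−f)×28.2 = 16.1
f = (28.2 − 16.1) / (28.2 − 0.5) = 12.1/27.7 = 0.4368

43.7%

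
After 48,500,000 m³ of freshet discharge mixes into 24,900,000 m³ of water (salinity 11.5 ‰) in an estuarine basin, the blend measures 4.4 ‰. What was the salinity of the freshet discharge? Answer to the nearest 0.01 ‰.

Salt balance: 24,900,000×11.5 + 48,500,000×S = 73,400,000×4.4
286,350,000 + 48,500,000·S = 322,960,000
S = (322,960,000 − 286,350,000) / 48,500,000 = 0.7548 ‰

0.75 ‰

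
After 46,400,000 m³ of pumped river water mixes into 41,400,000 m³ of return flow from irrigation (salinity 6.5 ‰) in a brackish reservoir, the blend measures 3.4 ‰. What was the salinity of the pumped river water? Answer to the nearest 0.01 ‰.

0.63 ‰

Salt balance: 41,400,000×6.5 + 46,400,000×S = 87,800,000×3.4
269,100,000 + 46,400,000·S = 298,520,000
S = (298,520,000 − 269,100,000) / 46,400,000 = 0.6341 ‰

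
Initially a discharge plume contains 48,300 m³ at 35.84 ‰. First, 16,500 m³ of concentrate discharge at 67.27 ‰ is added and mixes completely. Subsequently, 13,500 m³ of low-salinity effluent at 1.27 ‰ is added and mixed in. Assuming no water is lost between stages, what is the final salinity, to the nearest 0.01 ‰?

Weighted by volume,
Initial salt = 48,300×35.84 = 1,731,072
After stage 1: salt = 1,731,072 + 16,500×67.27 = 2,841,027; volume = 64,800 m³; S = 43.843 ‰
After stage 2: salt = 2,841,027 + 13,500×1.27 = 2,858,172; volume = 78,300 m³
S = 2,858,172 / 78,300 = 36.5028 ‰

36.50 ‰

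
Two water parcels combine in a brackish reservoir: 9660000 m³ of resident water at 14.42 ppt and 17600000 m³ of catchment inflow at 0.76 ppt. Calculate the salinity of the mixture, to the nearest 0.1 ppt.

By conservation of dissolved salt,
salt = 9,660,000×14.42 + 17,600,000×0.76 = 139,297,200 + 13,376,000 = 152,673,200
volume = 9,660,000 + 17,600,000 = 27,260,000 m³
S = 152,673,200 / 27,260,000 = 5.601 ppt

5.6 ppt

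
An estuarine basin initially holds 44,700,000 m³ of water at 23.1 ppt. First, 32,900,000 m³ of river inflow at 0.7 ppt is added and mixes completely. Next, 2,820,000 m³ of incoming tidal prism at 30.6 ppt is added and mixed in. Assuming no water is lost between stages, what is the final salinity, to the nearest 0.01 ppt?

By conservation of dissolved salt,
Initial salt = 44,700,000×23.1 = 1,032,570,000
After stage 1: salt = 1,032,570,000 + 32,900,000×0.7 = 1,055,600,000; volume = 77,600,000 m³; S = 13.603 ppt
After stage 2: salt = 1,055,600,000 + 2,820,000×30.6 = 1,141,892,000; volume = 80,420,000 m³
S = 1,141,892,000 / 80,420,000 = 14.1991 ppt

14.20 ppt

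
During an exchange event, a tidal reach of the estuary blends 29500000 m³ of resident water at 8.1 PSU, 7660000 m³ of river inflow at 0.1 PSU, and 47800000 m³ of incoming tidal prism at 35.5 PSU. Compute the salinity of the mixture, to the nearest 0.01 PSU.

22.79 PSU

Mass of salt is conserved:
salt = 29,500,000×8.1 + 7,660,000×0.1 + 47,800,000×35.5 = 238,950,000 + 766,000 + 1,696,900,000 = 1,936,616,000
volume = 29,500,000 + 7,660,000 + 47,800,000 = 84,960,000 m³
S = 1,936,616,000 / 84,960,000 = 22.7944 PSU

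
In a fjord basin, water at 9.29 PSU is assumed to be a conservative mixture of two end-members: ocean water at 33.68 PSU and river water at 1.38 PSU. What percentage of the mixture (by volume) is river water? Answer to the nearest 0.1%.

75.5%

Let f be the freshwater fraction. Salt balance per unit volume:
f×1.38 + (1−f)×33.68 = 9.29
f = (33.68 − 9.29) / (33.68 − 1.38) = 24.39/32.3 = 0.7551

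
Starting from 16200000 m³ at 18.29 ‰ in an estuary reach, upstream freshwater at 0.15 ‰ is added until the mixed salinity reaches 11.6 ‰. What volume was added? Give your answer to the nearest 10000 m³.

9470000 m³

Salt balance: 16,200,000×18.29 + V×0.15 = (16,200,000+V)×11.6
296,298,000 + 0.15V = 187,920,000 + 11.6V
108,378,000 = 11.45V
V = 9,465,327.51 m³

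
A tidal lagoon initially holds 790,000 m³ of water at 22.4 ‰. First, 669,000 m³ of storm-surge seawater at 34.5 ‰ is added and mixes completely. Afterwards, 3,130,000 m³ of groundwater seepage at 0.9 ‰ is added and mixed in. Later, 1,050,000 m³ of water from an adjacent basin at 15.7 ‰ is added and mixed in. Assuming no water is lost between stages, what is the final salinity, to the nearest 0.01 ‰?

10.65 ‰

Total salt / total volume:
Initial salt = 790,000×22.4 = 17,696,000
After stage 1: salt = 17,696,000 + 669,000×34.5 = 40,776,500; volume = 1,459,000 m³; S = 27.948 ‰
After stage 2: salt = 40,776,500 + 3,130,000×0.9 = 43,593,500; volume = 4,589,000 m³; S = 9.5 ‰
After stage 3: salt = 43,593,500 + 1,050,000×15.7 = 60,078,500; volume = 5,639,000 m³
S = 60,078,500 / 5,639,000 = 10.6541 ‰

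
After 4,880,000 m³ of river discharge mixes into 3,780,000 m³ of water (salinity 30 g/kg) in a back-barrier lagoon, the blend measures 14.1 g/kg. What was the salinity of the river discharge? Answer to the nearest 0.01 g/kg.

Salt balance: 3,780,000×30 + 4,880,000×S = 8,660,000×14.1
113,400,000 + 4,880,000·S = 122,106,000
S = (122,106,000 − 113,400,000) / 4,880,000 = 1.784 g/kg

1.78 g/kg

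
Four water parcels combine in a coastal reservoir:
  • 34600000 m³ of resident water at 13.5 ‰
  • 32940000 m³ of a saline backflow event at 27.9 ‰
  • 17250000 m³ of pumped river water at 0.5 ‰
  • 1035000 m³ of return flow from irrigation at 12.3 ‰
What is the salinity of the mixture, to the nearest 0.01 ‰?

By conservation of dissolved salt,
salt = 34,600,000×13.5 + 32,940,000×27.9 + 17,250,000×0.5 + 1,035,000×12.3 = 467,100,000 + 919,026,000 + 8,625,000 + 12,730,500 = 1,407,481,500
volume = 34,600,000 + 32,940,000 + 17,250,000 + 1,035,000 = 85,825,000 m³
S = 1,407,481,500 / 85,825,000 = 16.3994 ‰

16.40 ‰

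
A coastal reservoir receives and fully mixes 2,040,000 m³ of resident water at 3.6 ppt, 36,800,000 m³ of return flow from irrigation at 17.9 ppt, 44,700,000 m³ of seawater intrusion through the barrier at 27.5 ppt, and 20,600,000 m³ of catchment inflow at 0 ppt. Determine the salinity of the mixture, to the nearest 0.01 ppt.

Salt balance:
salt = 2,040,000×3.6 + 36,800,000×17.9 + 44,700,000×27.5 + 20,600,000×0 = 7,344,000 + 658,720,000 + 1,229,250,000 + 0 = 1,895,314,000
volume = 2,040,000 + 36,800,000 + 44,700,000 + 20,600,000 = 104,140,000 m³
S = 1,895,314,000 / 104,140,000 = 18.1997 ppt

18.20 ppt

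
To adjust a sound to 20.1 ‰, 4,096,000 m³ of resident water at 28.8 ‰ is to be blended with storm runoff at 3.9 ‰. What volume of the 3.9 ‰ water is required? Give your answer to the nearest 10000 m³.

Salt balance: 4,096,000×28.8 + V×3.9 = (4,096,000+V)×20.1
117,964,800 + 3.9V = 82,329,600 + 20.1V
35,635,200 = 16.2V
V = 2,199,703.7 m³

2200000 m³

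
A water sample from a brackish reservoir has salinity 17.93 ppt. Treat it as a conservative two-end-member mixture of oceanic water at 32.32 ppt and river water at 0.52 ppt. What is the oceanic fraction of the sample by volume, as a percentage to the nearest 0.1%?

Let g be the oceanic fraction. Salt balance per unit volume:
g×32.32 + (1−g)×0.52 = 17.93
g = (17.93 − 0.52) / (32.32 − 0.52) = 17.41/31.8 = 0.5475

54.7%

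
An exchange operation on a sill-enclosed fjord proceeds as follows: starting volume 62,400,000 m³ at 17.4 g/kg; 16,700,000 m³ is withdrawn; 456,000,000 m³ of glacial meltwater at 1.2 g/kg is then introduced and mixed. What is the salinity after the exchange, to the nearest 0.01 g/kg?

2.68 g/kg

Remaining after removal: 45,700,000 m³ at 17.4 g/kg (salt = 795,180,000)
After addition: salt = 795,180,000 + 456,000,000×1.2 = 1,342,380,000; volume = 501,700,000 m³
S = 1,342,380,000 / 501,700,000 = 2.6757 g/kg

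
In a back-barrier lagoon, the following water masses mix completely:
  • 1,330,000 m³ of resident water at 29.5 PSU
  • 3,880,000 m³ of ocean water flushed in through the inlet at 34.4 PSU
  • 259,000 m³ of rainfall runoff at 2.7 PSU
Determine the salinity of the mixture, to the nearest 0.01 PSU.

31.71 PSU

Total salt / total volume:
salt = 1,330,000×29.5 + 3,880,000×34.4 + 259,000×2.7 = 39,235,000 + 133,472,000 + 699,300 = 173,406,300
volume = 1,330,000 + 3,880,000 + 259,000 = 5,469,000 m³
S = 173,406,300 / 5,469,000 = 31.7071 PSU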